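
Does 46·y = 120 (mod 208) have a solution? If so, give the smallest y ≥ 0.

gcd(46, 208) = 2, and 2 | 120, so solutions exist.
Divide through by 2: 23·y ≡ 60 (mod 104).
23⁻¹ ≡ 95 (mod 104).
y ≡ 95·60 ≡ 84 (mod 104).
The smallest non-negative solution is y = 84.

84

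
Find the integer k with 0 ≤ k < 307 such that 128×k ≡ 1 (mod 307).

Run the extended Euclidean algorithm:
307 = 2*128 + 51
128 = 2*51 + 26
51 = 1*26 + 25
26 = 1*25 + 1
25 = 25*1 + 0
gcd(128, 307) = 1, so the inverse exists.
Back-substitute for 1:
1 = 1*26 − 1*25
  = −1*51 + 2*26
  = 2*128 − 5*51
  = −5*307 + 12*128
So 128⁻¹ ≡ 12 (mod 307).

12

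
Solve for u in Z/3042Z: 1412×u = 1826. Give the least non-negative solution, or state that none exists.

gcd(1412, 3042) = 2, and 2 | 1826, so solutions exist.
Divide through by 2: 706×u = 913 (mod 1521).
706⁻¹ ≡ 907 (mod 1521).
u ≡ 907×913 ≡ 667 (mod 1521).
The smallest non-negative solution is u = 667.

667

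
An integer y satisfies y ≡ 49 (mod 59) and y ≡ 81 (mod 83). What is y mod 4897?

59⁻¹ mod 83: 59×38 ≡ 1 (mod 83), so 59⁻¹ ≡ 38.
y = 49 + 59×((81 − 49)×38 mod 83) = 49 + 59×54 = 3235.

3235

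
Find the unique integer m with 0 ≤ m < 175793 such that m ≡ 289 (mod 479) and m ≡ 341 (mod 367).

479⁻¹ mod 367: 479×213 ≡ 1 (mod 367), so 479⁻¹ ≡ 213.
m = 289 + 479×((341 − 289)×213 mod 367) = 289 + 479×66 = 31903.

31903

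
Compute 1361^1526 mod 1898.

1526 in binary is 10111110110, i.e. 1526 = 1024 + 256 + 128 + 64 + 32 + 16 + 4 + 2.
1361^1 ≡ 1361 (mod 1898)
1361^2 ≡ 1361^2 = 1852321 ≡ 1771 (mod 1898)
1361^4 ≡ 1771^2 = 3136441 ≡ 945 (mod 1898)
1361^8 ≡ 945^2 = 893025 ≡ 965 (mod 1898)
1361^16 ≡ 965^2 = 931225 ≡ 1205 (mod 1898)
1361^32 ≡ 1205^2 = 1452025 ≡ 55 (mod 1898)
1361^64 ≡ 55^2 = 3025 ≡ 1127 (mod 1898)
1361^128 ≡ 1127^2 = 1270129 ≡ 367 (mod 1898)
1361^256 ≡ 367^2 = 134689 ≡ 1829 (mod 1898)
1361^512 ≡ 1829^2 = 3345241 ≡ 965 (mod 1898)
1361^1024 ≡ 965^2 = 931225 ≡ 1205 (mod 1898)
1361^1526 = 1361^1024 × 1361^256 × 1361^128 × 1361^64 × 1361^32 × 1361^16 × 1361^4 × 1361^2 ≡ 1205 × 1829 × 367 × 1127 × 55 × 1205 × 945 × 1771 (mod 1898).
Accumulate the product:
1205 × 1829 = 2203945 ≡ 367
367 × 367 = 134689 ≡ 1829
1829 × 1127 = 2061283 ≡ 55
55 × 55 = 3025 ≡ 1127
1127 × 1205 = 1358035 ≡ 965
965 × 945 = 911925 ≡ 885
885 × 1771 = 1567335 ≡ 1485

1485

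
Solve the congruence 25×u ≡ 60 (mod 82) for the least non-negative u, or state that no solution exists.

68

gcd(25, 82) = 1, so a unique solution mod 82 exists.
25⁻¹ ≡ 23 (mod 82).
u ≡ 23×60 ≡ 68 (mod 82).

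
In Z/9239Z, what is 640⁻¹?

8676

Apply the Euclidean algorithm and back-substitute:
9239 = 14×640 + 279
640 = 2×279 + 82
279 = 3×82 + 33
82 = 2×33 + 16
33 = 2×16 + 1
16 = 16×1 + 0
gcd(640, 9239) = 1, so the inverse exists.
Back-substitute for 1:
1 = 1×33 − 2×16
  = −2×82 + 5×33
  = 5×279 − 17×82
  = −17×640 + 39×279
  = 39×9239 − 563×640
So 640⁻¹ ≡ −563 ≡ 8676 (mod 9239).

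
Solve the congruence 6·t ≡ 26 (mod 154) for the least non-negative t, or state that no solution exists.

30

gcd(6, 154) = 2, and 2 | 26, so solutions exist.
Divide through by 2: 3·t ≡ 13 mod 77.
3⁻¹ ≡ 26 (mod 77).
t ≡ 26·13 ≡ 30 (mod 77).
The smallest non-negative solution is t = 30.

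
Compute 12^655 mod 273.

655 in binary is 1010001111, i.e. 655 = 512 + 128 + 8 + 4 + 2 + 1.
12^1 ≡ 12 (mod 273)
12^2 ≡ 12^2 = 144 (mod 273)
12^4 ≡ 144^2 = 20736 ≡ 261 (mod 273)
12^8 ≡ 261^2 = 68121 ≡ 144 (mod 273)
12^16 ≡ 144^2 = 20736 ≡ 261 (mod 273)
12^32 ≡ 261^2 = 68121 ≡ 144 (mod 273)
12^64 ≡ 144^2 = 20736 ≡ 261 (mod 273)
12^128 ≡ 261^2 = 68121 ≡ 144 (mod 273)
12^256 ≡ 144^2 = 20736 ≡ 261 (mod 273)
12^512 ≡ 261^2 = 68121 ≡ 144 (mod 273)
12^655 = 12^512 * 12^128 * 12^8 * 12^4 * 12^2 * 12^1 ≡ 144 * 144 * 144 * 261 * 144 * 12 (mod 273).
Accumulate the product:
144 * 144 = 20736 ≡ 261
261 * 144 = 37584 ≡ 183
183 * 261 = 47763 ≡ 261
261 * 144 = 37584 ≡ 183
183 * 12 = 2196 ≡ 12

12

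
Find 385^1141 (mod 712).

297

Using repeated squaring:
1141 in binary is 10001110101, i.e. 1141 = 1024 + 64 + 32 + 16 + 4 + 1.
385^1 ≡ 385 (mod 712)
385^2 ≡ 385^2 = 148225 ≡ 129 (mod 712)
385^4 ≡ 129^2 = 16641 ≡ 265 (mod 712)
385^8 ≡ 265^2 = 70225 ≡ 449 (mod 712)
385^16 ≡ 449^2 = 201601 ≡ 105 (mod 712)
385^32 ≡ 105^2 = 11025 ≡ 345 (mod 712)
385^64 ≡ 345^2 = 119025 ≡ 121 (mod 712)
385^128 ≡ 121^2 = 14641 ≡ 401 (mod 712)
385^256 ≡ 401^2 = 160801 ≡ 601 (mod 712)
385^512 ≡ 601^2 = 361201 ≡ 217 (mod 712)
385^1024 ≡ 217^2 = 47089 ≡ 97 (mod 712)
385^1141 = 385^1024 · 385^64 · 385^32 · 385^16 · 385^4 · 385^1 ≡ 97 · 121 · 345 · 105 · 265 · 385 (mod 712).
Accumulate the product:
97 · 121 = 11737 ≡ 345
345 · 345 = 119025 ≡ 121
121 · 105 = 12705 ≡ 601
601 · 265 = 159265 ≡ 489
489 · 385 = 188265 ≡ 297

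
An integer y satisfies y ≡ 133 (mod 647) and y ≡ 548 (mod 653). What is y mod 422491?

647⁻¹ mod 653: 647×544 ≡ 1 (mod 653), so 647⁻¹ ≡ 544.
y = 133 + 647×((548 − 133)×544 mod 653) = 133 + 647×475 = 307458.
Check: 307458 mod 647 = 133, 307458 mod 653 = 548. ✓

307458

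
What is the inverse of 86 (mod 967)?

967 = 11×86 + 21
86 = 4×21 + 2
21 = 10×2 + 1
2 = 2×1 + 0
gcd(86, 967) = 1, so the inverse exists.
Bézout: 1 = 41×967 − 461×86.
So 86⁻¹ ≡ −461 ≡ 506 (mod 967).

506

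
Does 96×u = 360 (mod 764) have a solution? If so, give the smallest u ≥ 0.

gcd(96, 764) = 4, and 4 | 360, so solutions exist.
Divide through by 4: 24×u mod 191 = 90.
24⁻¹ ≡ 8 (mod 191).
u ≡ 8×90 ≡ 147 (mod 191).
The smallest non-negative solution is u = 147.

147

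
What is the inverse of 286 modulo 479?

273

479 = 1·286 + 193
286 = 1·193 + 93
193 = 2·93 + 7
93 = 13·7 + 2
7 = 3·2 + 1
2 = 2·1 + 0
gcd(286, 479) = 1, so the inverse exists.
Bézout: 1 = 123·479 − 206·286.
So 286⁻¹ ≡ −206 ≡ 273 (mod 479).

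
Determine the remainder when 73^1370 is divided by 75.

49

Compute successive squares:
73^1 ≡ 73 (mod 75)
73^2 ≡ 73^2 = 5329 ≡ 4 (mod 75)
73^4 ≡ 4^2 = 16 (mod 75)
73^8 ≡ 16^2 = 256 ≡ 31 (mod 75)
73^16 ≡ 31^2 = 961 ≡ 61 (mod 75)
73^32 ≡ 61^2 = 3721 ≡ 46 (mod 75)
73^64 ≡ 46^2 = 2116 ≡ 16 (mod 75)
73^128 ≡ 16^2 = 256 ≡ 31 (mod 75)
73^256 ≡ 31^2 = 961 ≡ 61 (mod 75)
73^512 ≡ 61^2 = 3721 ≡ 46 (mod 75)
73^1024 ≡ 46^2 = 2116 ≡ 16 (mod 75)
73^1370 = 73^1024 × 73^256 × 73^64 × 73^16 × 73^8 × 73^2 ≡ 16 × 61 × 16 × 61 × 31 × 4 (mod 75).
Accumulate the product:
16 × 61 = 976 ≡ 1
1 × 16 = 16
16 × 61 = 976 ≡ 1
1 × 31 = 31
31 × 4 = 124 ≡ 49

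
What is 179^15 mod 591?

By square-and-multiply:
15 in binary is 1111, i.e. 15 = 8 + 4 + 2 + 1.
179^1 ≡ 179 (mod 591)
179^2 ≡ 179^2 = 32041 ≡ 127 (mod 591)
179^4 ≡ 127^2 = 16129 ≡ 172 (mod 591)
179^8 ≡ 172^2 = 29584 ≡ 34 (mod 591)
179^15 = 179^8 · 179^4 · 179^2 · 179^1 ≡ 34 · 172 · 127 · 179 (mod 591).
Accumulate the product:
34 · 172 = 5848 ≡ 529
529 · 127 = 67183 ≡ 400
400 · 179 = 71600 ≡ 89

89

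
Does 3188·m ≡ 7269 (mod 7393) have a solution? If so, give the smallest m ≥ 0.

gcd(3188, 7393) = 1, so a unique solution mod 7393 exists.
3188⁻¹ ≡ 5990 (mod 7393).
m ≡ 5990·7269 ≡ 3933 (mod 7393).

3933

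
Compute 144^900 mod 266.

134

900 in binary is 1110000100, i.e. 900 = 512 + 256 + 128 + 4.
144^1 ≡ 144 (mod 266)
144^2 ≡ 144^2 = 20736 ≡ 254 (mod 266)
144^4 ≡ 254^2 = 64516 ≡ 144 (mod 266)
144^8 ≡ 144^2 = 20736 ≡ 254 (mod 266)
144^16 ≡ 254^2 = 64516 ≡ 144 (mod 266)
144^32 ≡ 144^2 = 20736 ≡ 254 (mod 266)
144^64 ≡ 254^2 = 64516 ≡ 144 (mod 266)
144^128 ≡ 144^2 = 20736 ≡ 254 (mod 266)
144^256 ≡ 254^2 = 64516 ≡ 144 (mod 266)
144^512 ≡ 144^2 = 20736 ≡ 254 (mod 266)
144^900 = 144^512 × 144^256 × 144^128 × 144^4 ≡ 254 × 144 × 254 × 144 (mod 266).
Accumulate the product:
254 × 144 = 36576 ≡ 134
134 × 254 = 34036 ≡ 254
254 × 144 = 36576 ≡ 134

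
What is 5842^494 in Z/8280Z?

2944

By square-and-multiply:
5842^1 ≡ 5842 (mod 8280)
5842^2 ≡ 5842^2 = 34128964 ≡ 7084 (mod 8280)
5842^4 ≡ 7084^2 = 50183056 ≡ 6256 (mod 8280)
5842^8 ≡ 6256^2 = 39137536 ≡ 6256 (mod 8280)
5842^16 ≡ 6256^2 = 39137536 ≡ 6256 (mod 8280)
5842^32 ≡ 6256^2 = 39137536 ≡ 6256 (mod 8280)
5842^64 ≡ 6256^2 = 39137536 ≡ 6256 (mod 8280)
5842^128 ≡ 6256^2 = 39137536 ≡ 6256 (mod 8280)
5842^256 ≡ 6256^2 = 39137536 ≡ 6256 (mod 8280)
5842^494 = 5842^256 · 5842^128 · 5842^64 · 5842^32 · 5842^8 · 5842^4 · 5842^2 ≡ 6256 · 6256 · 6256 · 6256 · 6256 · 6256 · 7084 (mod 8280).
Accumulate the product:
6256 · 6256 = 39137536 ≡ 6256
6256 · 6256 = 39137536 ≡ 6256
6256 · 6256 = 39137536 ≡ 6256
6256 · 6256 = 39137536 ≡ 6256
6256 · 6256 = 39137536 ≡ 6256
6256 · 7084 = 44317504 ≡ 2944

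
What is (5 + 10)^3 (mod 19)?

5 + 10 = 15
(15)^3 ≡ 12 (mod 19)

12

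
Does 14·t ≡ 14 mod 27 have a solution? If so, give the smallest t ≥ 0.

1

gcd(14, 27) = 1, so a unique solution mod 27 exists.
14⁻¹ ≡ 2 (mod 27).
t ≡ 2·14 ≡ 1 (mod 27).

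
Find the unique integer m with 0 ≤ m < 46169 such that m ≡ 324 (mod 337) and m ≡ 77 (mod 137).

337⁻¹ mod 137: 337×87 ≡ 1 (mod 137), so 337⁻¹ ≡ 87.
m = 324 + 337×((77 − 324)×87 mod 137) = 324 + 337×20 = 7064.

7064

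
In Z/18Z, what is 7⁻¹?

18 = 2*7 + 4
7 = 1*4 + 3
4 = 1*3 + 1
3 = 3*1 + 0
gcd(7, 18) = 1, so the inverse exists.
Back-substitute for 1:
1 = 1*4 − 1*3
  = −1*7 + 2*4
  = 2*18 − 5*7
So 7⁻¹ ≡ −5 ≡ 13 (mod 18).

13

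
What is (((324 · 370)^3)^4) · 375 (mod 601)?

122

324 · 370 = 119880 ≡ 281 (mod 601)
(281)^3 ≡ 323 (mod 601)
(323)^4 ≡ 526 (mod 601)
526 · 375 = 197250 ≡ 122 (mod 601)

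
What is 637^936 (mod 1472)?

By square-and-multiply:
637^1 ≡ 637 (mod 1472)
637^2 ≡ 637^2 = 405769 ≡ 969 (mod 1472)
637^4 ≡ 969^2 = 938961 ≡ 1297 (mod 1472)
637^8 ≡ 1297^2 = 1682209 ≡ 1185 (mod 1472)
637^16 ≡ 1185^2 = 1404225 ≡ 1409 (mod 1472)
637^32 ≡ 1409^2 = 1985281 ≡ 1025 (mod 1472)
637^64 ≡ 1025^2 = 1050625 ≡ 1089 (mod 1472)
637^128 ≡ 1089^2 = 1185921 ≡ 961 (mod 1472)
637^256 ≡ 961^2 = 923521 ≡ 577 (mod 1472)
637^512 ≡ 577^2 = 332929 ≡ 257 (mod 1472)
637^936 = 637^512 * 637^256 * 637^128 * 637^32 * 637^8 ≡ 257 * 577 * 961 * 1025 * 1185 (mod 1472).
Accumulate the product:
257 * 577 = 148289 ≡ 1089
1089 * 961 = 1046529 ≡ 1409
1409 * 1025 = 1444225 ≡ 193
193 * 1185 = 228705 ≡ 545

545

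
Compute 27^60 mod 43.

Using repeated squaring:
60 in binary is 111100, i.e. 60 = 32 + 16 + 8 + 4.
27^1 ≡ 27 (mod 43)
27^2 ≡ 27^2 = 729 ≡ 41 (mod 43)
27^4 ≡ 41^2 = 1681 ≡ 4 (mod 43)
27^8 ≡ 4^2 = 16 (mod 43)
27^16 ≡ 16^2 = 256 ≡ 41 (mod 43)
27^32 ≡ 41^2 = 1681 ≡ 4 (mod 43)
27^60 = 27^32 * 27^16 * 27^8 * 27^4 ≡ 4 * 41 * 16 * 4 (mod 43).
Accumulate the product:
4 * 41 = 164 ≡ 35
35 * 16 = 560 ≡ 1
1 * 4 = 4

4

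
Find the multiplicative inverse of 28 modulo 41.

Run the extended Euclidean algorithm:
41 = 1×28 + 13
28 = 2×13 + 2
13 = 6×2 + 1
2 = 2×1 + 0
gcd(28, 41) = 1, so the inverse exists.
Back-substitute for 1:
1 = 1×13 − 6×2
  = −6×28 + 13×13
  = 13×41 − 19×28
So 28⁻¹ ≡ −19 ≡ 22 (mod 41).

22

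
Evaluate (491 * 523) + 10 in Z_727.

172

491 * 523 = 256793 ≡ 162 (mod 727)
162 + 10 = 172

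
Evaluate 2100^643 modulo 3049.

Using repeated squaring:
2100^1 ≡ 2100 (mod 3049)
2100^2 ≡ 2100^2 = 4410000 ≡ 1146 (mod 3049)
2100^4 ≡ 1146^2 = 1313316 ≡ 2246 (mod 3049)
2100^8 ≡ 2246^2 = 5044516 ≡ 1470 (mod 3049)
2100^16 ≡ 1470^2 = 2160900 ≡ 2208 (mod 3049)
2100^32 ≡ 2208^2 = 4875264 ≡ 2962 (mod 3049)
2100^64 ≡ 2962^2 = 8773444 ≡ 1471 (mod 3049)
2100^128 ≡ 1471^2 = 2163841 ≡ 2100 (mod 3049)
2100^256 ≡ 2100^2 = 4410000 ≡ 1146 (mod 3049)
2100^512 ≡ 1146^2 = 1313316 ≡ 2246 (mod 3049)
2100^643 = 2100^512 * 2100^128 * 2100^2 * 2100^1 ≡ 2246 * 2100 * 1146 * 2100 (mod 3049).
Accumulate the product:
2246 * 2100 = 4716600 ≡ 2846
2846 * 1146 = 3261516 ≡ 2135
2135 * 2100 = 4483500 ≡ 1470

1470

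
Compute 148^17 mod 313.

Using repeated squaring:
17 in binary is 10001, i.e. 17 = 16 + 1.
148^1 ≡ 148 (mod 313)
148^2 ≡ 148^2 = 21904 ≡ 307 (mod 313)
148^4 ≡ 307^2 = 94249 ≡ 36 (mod 313)
148^8 ≡ 36^2 = 1296 ≡ 44 (mod 313)
148^16 ≡ 44^2 = 1936 ≡ 58 (mod 313)
148^17 = 148^16 × 148^1 ≡ 58 × 148 (mod 313).
58 × 148 = 8584 ≡ 133 (mod 313).

133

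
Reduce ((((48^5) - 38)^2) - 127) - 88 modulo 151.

(48)^5 ≡ 75 (mod 151)
75 - 38 = 37
(37)^2 ≡ 10 (mod 151)
10 - 127 = -117 ≡ 34 (mod 151)
34 - 88 = -54 ≡ 97 (mod 151)

97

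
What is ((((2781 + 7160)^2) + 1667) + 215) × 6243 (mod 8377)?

2781 + 7160 = 9941 ≡ 1564 (mod 8377)
(1564)^2 ≡ 12 (mod 8377)
12 + 1667 = 1679
1679 + 215 = 1894
1894 × 6243 = 11824242 ≡ 4295 (mod 8377)

4295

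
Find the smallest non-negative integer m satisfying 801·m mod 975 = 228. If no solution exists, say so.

178

gcd(801, 975) = 3, and 3 | 228, so solutions exist.
Divide through by 3: 267·m mod 325 = 76.
267⁻¹ ≡ 28 (mod 325).
m ≡ 28·76 ≡ 178 (mod 325).
The smallest non-negative solution is m = 178.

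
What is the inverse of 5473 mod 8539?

Run the extended Euclidean algorithm:
8539 = 1·5473 + 3066
5473 = 1·3066 + 2407
3066 = 1·2407 + 659
2407 = 3·659 + 430
659 = 1·430 + 229
430 = 1·229 + 201
229 = 1·201 + 28
201 = 7·28 + 5
28 = 5·5 + 3
5 = 1·3 + 2
3 = 1·2 + 1
2 = 2·1 + 0
gcd(5473, 8539) = 1, so the inverse exists.
Back-substitute for 1:
1 = 1·3 − 1·2
  = −1·5 + 2·3
  = 2·28 − 11·5
  = −11·201 + 79·28
  = 79·229 − 90·201
  = −90·430 + 169·229
  = 169·659 − 259·430
  = −259·2407 + 946·659
  = 946·3066 − 1205·2407
  = −1205·5473 + 2151·3066
  = 2151·8539 − 3356·5473
So 5473⁻¹ ≡ −3356 ≡ 5183 (mod 8539).

5183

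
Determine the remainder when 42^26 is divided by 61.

26 in binary is 11010, i.e. 26 = 16 + 8 + 2.
42^1 ≡ 42 (mod 61)
42^2 ≡ 42^2 = 1764 ≡ 56 (mod 61)
42^4 ≡ 56^2 = 3136 ≡ 25 (mod 61)
42^8 ≡ 25^2 = 625 ≡ 15 (mod 61)
42^16 ≡ 15^2 = 225 ≡ 42 (mod 61)
42^26 = 42^16 * 42^8 * 42^2 ≡ 42 * 15 * 56 (mod 61).
Accumulate the product:
42 * 15 = 630 ≡ 20
20 * 56 = 1120 ≡ 22

22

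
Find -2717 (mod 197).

41

-2717 = -14×197 + 41, so -2717 ≡ 41 (mod 197).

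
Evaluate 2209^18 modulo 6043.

1182

Compute successive squares:
2209^1 ≡ 2209 (mod 6043)
2209^2 ≡ 2209^2 = 4879681 ≡ 2980 (mod 6043)
2209^4 ≡ 2980^2 = 8880400 ≡ 3233 (mod 6043)
2209^8 ≡ 3233^2 = 10452289 ≡ 3942 (mod 6043)
2209^16 ≡ 3942^2 = 15539364 ≡ 2811 (mod 6043)
2209^18 = 2209^16 × 2209^2 ≡ 2811 × 2980 (mod 6043).
2811 × 2980 = 8376780 ≡ 1182 (mod 6043).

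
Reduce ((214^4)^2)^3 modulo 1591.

1

(214)^4 ≡ 1506 (mod 1591)
(1506)^2 ≡ 861 (mod 1591)
(861)^3 ≡ 1 (mod 1591)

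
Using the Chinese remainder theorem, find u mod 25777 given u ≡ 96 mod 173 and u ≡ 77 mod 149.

173⁻¹ mod 149: 173×118 ≡ 1 (mod 149), so 173⁻¹ ≡ 118.
u = 96 + 173×((77 − 96)×118 mod 149) = 96 + 173×142 = 24662.

24662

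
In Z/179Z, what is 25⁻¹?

43

By the extended Euclidean algorithm:
179 = 7×25 + 4
25 = 6×4 + 1
4 = 4×1 + 0
gcd(25, 179) = 1, so the inverse exists.
Back-substitute for 1:
1 = 1×25 − 6×4
  = −6×179 + 43×25
So 25⁻¹ ≡ 43 (mod 179).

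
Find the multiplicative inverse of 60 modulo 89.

46

89 = 1*60 + 29
60 = 2*29 + 2
29 = 14*2 + 1
2 = 2*1 + 0
gcd(60, 89) = 1, so the inverse exists.
Bézout: 1 = 29*89 − 43*60.
So 60⁻¹ ≡ −43 ≡ 46 (mod 89).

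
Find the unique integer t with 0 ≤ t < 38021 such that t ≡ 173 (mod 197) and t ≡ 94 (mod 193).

24798

197⁻¹ mod 193: 197×145 ≡ 1 (mod 193), so 197⁻¹ ≡ 145.
t = 173 + 197×((94 − 173)×145 mod 193) = 173 + 197×125 = 24798.
Check: 24798 mod 197 = 173, 24798 mod 193 = 94. ✓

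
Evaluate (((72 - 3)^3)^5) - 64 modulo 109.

22

72 - 3 = 69
(69)^3 ≡ 92 (mod 109)
(92)^5 ≡ 86 (mod 109)
86 - 64 = 22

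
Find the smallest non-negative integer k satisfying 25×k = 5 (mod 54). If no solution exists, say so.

11

gcd(25, 54) = 1, so a unique solution mod 54 exists.
25⁻¹ ≡ 13 (mod 54).
k ≡ 13×5 ≡ 11 (mod 54).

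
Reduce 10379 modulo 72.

10379 = 144*72 + 11, so 10379 ≡ 11 (mod 72).

11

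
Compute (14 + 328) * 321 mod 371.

14 + 328 = 342
342 * 321 = 109782 ≡ 337 (mod 371)

337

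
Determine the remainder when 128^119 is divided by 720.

128^1 ≡ 128 (mod 720)
128^2 ≡ 128^2 = 16384 ≡ 544 (mod 720)
128^4 ≡ 544^2 = 295936 ≡ 16 (mod 720)
128^8 ≡ 16^2 = 256 (mod 720)
128^16 ≡ 256^2 = 65536 ≡ 16 (mod 720)
128^32 ≡ 16^2 = 256 (mod 720)
128^64 ≡ 256^2 = 65536 ≡ 16 (mod 720)
128^119 = 128^64 * 128^32 * 128^16 * 128^4 * 128^2 * 128^1 ≡ 16 * 256 * 16 * 16 * 544 * 128 (mod 720).
Accumulate the product:
16 * 256 = 4096 ≡ 496
496 * 16 = 7936 ≡ 16
16 * 16 = 256
256 * 544 = 139264 ≡ 304
304 * 128 = 38912 ≡ 32

32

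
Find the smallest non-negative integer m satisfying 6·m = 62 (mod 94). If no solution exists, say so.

26

gcd(6, 94) = 2, and 2 | 62, so solutions exist.
Divide through by 2: 3·m ≡ 31 mod 47.
3⁻¹ ≡ 16 (mod 47).
m ≡ 16·31 ≡ 26 (mod 47).
The smallest non-negative solution is m = 26.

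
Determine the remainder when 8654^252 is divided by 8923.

8014

By square-and-multiply:
252 in binary is 11111100, i.e. 252 = 128 + 64 + 32 + 16 + 8 + 4.
8654^1 ≡ 8654 (mod 8923)
8654^2 ≡ 8654^2 = 74891716 ≡ 977 (mod 8923)
8654^4 ≡ 977^2 = 954529 ≡ 8691 (mod 8923)
8654^8 ≡ 8691^2 = 75533481 ≡ 286 (mod 8923)
8654^16 ≡ 286^2 = 81796 ≡ 1489 (mod 8923)
8654^32 ≡ 1489^2 = 2217121 ≡ 4217 (mod 8923)
8654^64 ≡ 4217^2 = 17783089 ≡ 8473 (mod 8923)
8654^128 ≡ 8473^2 = 71791729 ≡ 6194 (mod 8923)
8654^252 = 8654^128 · 8654^64 · 8654^32 · 8654^16 · 8654^8 · 8654^4 ≡ 6194 · 8473 · 4217 · 1489 · 286 · 8691 (mod 8923).
Accumulate the product:
6194 · 8473 = 52481762 ≡ 5599
5599 · 4217 = 23610983 ≡ 725
725 · 1489 = 1079525 ≡ 8765
8765 · 286 = 2506790 ≡ 8350
8350 · 8691 = 72569850 ≡ 8014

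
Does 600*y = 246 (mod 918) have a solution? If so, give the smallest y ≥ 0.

5

gcd(600, 918) = 6, and 6 | 246, so solutions exist.
Divide through by 6: 100*y ≡ 41 mod 153.
100⁻¹ ≡ 127 (mod 153).
y ≡ 127*41 ≡ 5 (mod 153).
The smallest non-negative solution is y = 5.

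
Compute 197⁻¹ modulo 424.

424 = 2·197 + 30
197 = 6·30 + 17
30 = 1·17 + 13
17 = 1·13 + 4
13 = 3·4 + 1
4 = 4·1 + 0
gcd(197, 424) = 1, so the inverse exists.
Back-substitute for 1:
1 = 1·13 − 3·4
  = −3·17 + 4·13
  = 4·30 − 7·17
  = −7·197 + 46·30
  = 46·424 − 99·197
So 197⁻¹ ≡ −99 ≡ 325 (mod 424).

325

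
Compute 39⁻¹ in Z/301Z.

By the extended Euclidean algorithm:
301 = 7*39 + 28
39 = 1*28 + 11
28 = 2*11 + 6
11 = 1*6 + 5
6 = 1*5 + 1
5 = 5*1 + 0
gcd(39, 301) = 1, so the inverse exists.
Bézout: 1 = 7*301 − 54*39.
So 39⁻¹ ≡ −54 ≡ 247 (mod 301).

247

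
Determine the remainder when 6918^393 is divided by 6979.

By square-and-multiply:
6918^1 ≡ 6918 (mod 6979)
6918^2 ≡ 6918^2 = 47858724 ≡ 3721 (mod 6979)
6918^4 ≡ 3721^2 = 13845841 ≡ 6484 (mod 6979)
6918^8 ≡ 6484^2 = 42042256 ≡ 760 (mod 6979)
6918^16 ≡ 760^2 = 577600 ≡ 5322 (mod 6979)
6918^32 ≡ 5322^2 = 28323684 ≡ 2902 (mod 6979)
6918^64 ≡ 2902^2 = 8421604 ≡ 4930 (mod 6979)
6918^128 ≡ 4930^2 = 24304900 ≡ 4022 (mod 6979)
6918^256 ≡ 4022^2 = 16176484 ≡ 6141 (mod 6979)
6918^393 = 6918^256 · 6918^128 · 6918^8 · 6918^1 ≡ 6141 · 4022 · 760 · 6918 (mod 6979).
Accumulate the product:
6141 · 4022 = 24699102 ≡ 421
421 · 760 = 319960 ≡ 5905
5905 · 6918 = 40850790 ≡ 2703

2703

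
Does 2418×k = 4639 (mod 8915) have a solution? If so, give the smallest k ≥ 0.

7173

gcd(2418, 8915) = 1, so a unique solution mod 8915 exists.
2418⁻¹ ≡ 7702 (mod 8915).
k ≡ 7702×4639 ≡ 7173 (mod 8915).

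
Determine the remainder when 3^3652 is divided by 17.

13

3652 in binary is 111001000100, i.e. 3652 = 2048 + 1024 + 512 + 64 + 4.
3^1 ≡ 3 (mod 17)
3^2 ≡ 3^2 = 9 (mod 17)
3^4 ≡ 9^2 = 81 ≡ 13 (mod 17)
3^8 ≡ 13^2 = 169 ≡ 16 (mod 17)
3^16 ≡ 16^2 = 256 ≡ 1 (mod 17)
3^32 ≡ 1^2 = 1 (mod 17)
3^64 ≡ 1^2 = 1 (mod 17)
3^128 ≡ 1^2 = 1 (mod 17)
3^256 ≡ 1^2 = 1 (mod 17)
3^512 ≡ 1^2 = 1 (mod 17)
3^1024 ≡ 1^2 = 1 (mod 17)
3^2048 ≡ 1^2 = 1 (mod 17)
3^3652 = 3^2048 × 3^1024 × 3^512 × 3^64 × 3^4 ≡ 1 × 1 × 1 × 1 × 13 (mod 17).
Accumulate the product:
1 × 1 = 1
1 × 1 = 1
1 × 1 = 1
1 × 13 = 13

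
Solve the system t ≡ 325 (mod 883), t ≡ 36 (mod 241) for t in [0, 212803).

63901

883⁻¹ mod 241: 883*119 ≡ 1 (mod 241), so 883⁻¹ ≡ 119.
t = 325 + 883*((36 − 325)*119 mod 241) = 325 + 883*72 = 63901.
Check: 63901 mod 883 = 325, 63901 mod 241 = 36. ✓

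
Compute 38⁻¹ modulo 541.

299

541 = 14·38 + 9
38 = 4·9 + 2
9 = 4·2 + 1
2 = 2·1 + 0
gcd(38, 541) = 1, so the inverse exists.
Back-substitute for 1:
1 = 1·9 − 4·2
  = −4·38 + 17·9
  = 17·541 − 242·38
So 38⁻¹ ≡ −242 ≡ 299 (mod 541).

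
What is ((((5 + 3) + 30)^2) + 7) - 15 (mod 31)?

10

5 + 3 = 8
8 + 30 = 38 ≡ 7 (mod 31)
(7)^2 ≡ 18 (mod 31)
18 + 7 = 25
25 - 15 = 10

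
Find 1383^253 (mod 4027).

1923

By square-and-multiply:
253 in binary is 11111101, i.e. 253 = 128 + 64 + 32 + 16 + 8 + 4 + 1.
1383^1 ≡ 1383 (mod 4027)
1383^2 ≡ 1383^2 = 1912689 ≡ 3891 (mod 4027)
1383^4 ≡ 3891^2 = 15139881 ≡ 2388 (mod 4027)
1383^8 ≡ 2388^2 = 5702544 ≡ 312 (mod 4027)
1383^16 ≡ 312^2 = 97344 ≡ 696 (mod 4027)
1383^32 ≡ 696^2 = 484416 ≡ 1176 (mod 4027)
1383^64 ≡ 1176^2 = 1382976 ≡ 1715 (mod 4027)
1383^128 ≡ 1715^2 = 2941225 ≡ 1515 (mod 4027)
1383^253 = 1383^128 · 1383^64 · 1383^32 · 1383^16 · 1383^8 · 1383^4 · 1383^1 ≡ 1515 · 1715 · 1176 · 696 · 312 · 2388 · 1383 (mod 4027).
Accumulate the product:
1515 · 1715 = 2598225 ≡ 810
810 · 1176 = 952560 ≡ 2188
2188 · 696 = 1522848 ≡ 642
642 · 312 = 200304 ≡ 2981
2981 · 2388 = 7118628 ≡ 2919
2919 · 1383 = 4036977 ≡ 1923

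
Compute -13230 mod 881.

866

-13230 = -16·881 + 866, so -13230 ≡ 866 (mod 881).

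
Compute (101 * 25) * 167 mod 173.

101 * 25 = 2525 ≡ 103 (mod 173)
103 * 167 = 17201 ≡ 74 (mod 173)

74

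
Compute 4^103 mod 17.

13

By square-and-multiply:
4^1 ≡ 4 (mod 17)
4^2 ≡ 4^2 = 16 (mod 17)
4^4 ≡ 16^2 = 256 ≡ 1 (mod 17)
4^8 ≡ 1^2 = 1 (mod 17)
4^16 ≡ 1^2 = 1 (mod 17)
4^32 ≡ 1^2 = 1 (mod 17)
4^64 ≡ 1^2 = 1 (mod 17)
4^103 = 4^64 * 4^32 * 4^4 * 4^2 * 4^1 ≡ 1 * 1 * 1 * 16 * 4 (mod 17).
Accumulate the product:
1 * 1 = 1
1 * 1 = 1
1 * 16 = 16
16 * 4 = 64 ≡ 13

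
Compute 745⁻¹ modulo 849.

400

By the extended Euclidean algorithm:
849 = 1×745 + 104
745 = 7×104 + 17
104 = 6×17 + 2
17 = 8×2 + 1
2 = 2×1 + 0
gcd(745, 849) = 1, so the inverse exists.
Back-substitute for 1:
1 = 1×17 − 8×2
  = −8×104 + 49×17
  = 49×745 − 351×104
  = −351×849 + 400×745
So 745⁻¹ ≡ 400 (mod 849).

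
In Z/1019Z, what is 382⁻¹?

Apply the Euclidean algorithm and back-substitute:
1019 = 2×382 + 255
382 = 1×255 + 127
255 = 2×127 + 1
127 = 127×1 + 0
gcd(382, 1019) = 1, so the inverse exists.
Back-substitute for 1:
1 = 1×255 − 2×127
  = −2×382 + 3×255
  = 3×1019 − 8×382
So 382⁻¹ ≡ −8 ≡ 1011 (mod 1019).

1011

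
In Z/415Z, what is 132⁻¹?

By the extended Euclidean algorithm:
415 = 3*132 + 19
132 = 6*19 + 18
19 = 1*18 + 1
18 = 18*1 + 0
gcd(132, 415) = 1, so the inverse exists.
Back-substitute for 1:
1 = 1*19 − 1*18
  = −1*132 + 7*19
  = 7*415 − 22*132
So 132⁻¹ ≡ −22 ≡ 393 (mod 415).

393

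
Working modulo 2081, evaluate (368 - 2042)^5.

548

368 - 2042 = -1674 ≡ 407 (mod 2081)
(407)^5 ≡ 548 (mod 2081)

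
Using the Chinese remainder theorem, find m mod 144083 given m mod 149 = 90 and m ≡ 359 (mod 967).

149⁻¹ mod 967: 149·649 ≡ 1 (mod 967), so 149⁻¹ ≡ 649.
m = 90 + 149·((359 − 90)·649 mod 967) = 90 + 149·521 = 77719.
Check: 77719 mod 149 = 90, 77719 mod 967 = 359. ✓

77719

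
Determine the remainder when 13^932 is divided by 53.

13^1 ≡ 13 (mod 53)
13^2 ≡ 13^2 = 169 ≡ 10 (mod 53)
13^4 ≡ 10^2 = 100 ≡ 47 (mod 53)
13^8 ≡ 47^2 = 2209 ≡ 36 (mod 53)
13^16 ≡ 36^2 = 1296 ≡ 24 (mod 53)
13^32 ≡ 24^2 = 576 ≡ 46 (mod 53)
13^64 ≡ 46^2 = 2116 ≡ 49 (mod 53)
13^128 ≡ 49^2 = 2401 ≡ 16 (mod 53)
13^256 ≡ 16^2 = 256 ≡ 44 (mod 53)
13^512 ≡ 44^2 = 1936 ≡ 28 (mod 53)
13^932 = 13^512 * 13^256 * 13^128 * 13^32 * 13^4 ≡ 28 * 44 * 16 * 46 * 47 (mod 53).
Accumulate the product:
28 * 44 = 1232 ≡ 13
13 * 16 = 208 ≡ 49
49 * 46 = 2254 ≡ 28
28 * 47 = 1316 ≡ 44

44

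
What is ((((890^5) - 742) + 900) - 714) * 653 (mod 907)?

(890)^5 ≡ 505 (mod 907)
505 - 742 = -237 ≡ 670 (mod 907)
670 + 900 = 1570 ≡ 663 (mod 907)
663 - 714 = -51 ≡ 856 (mod 907)
856 * 653 = 558968 ≡ 256 (mod 907)

256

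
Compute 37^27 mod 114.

37

Using repeated squaring:
27 in binary is 11011, i.e. 27 = 16 + 8 + 2 + 1.
37^1 ≡ 37 (mod 114)
37^2 ≡ 37^2 = 1369 ≡ 1 (mod 114)
37^4 ≡ 1^2 = 1 (mod 114)
37^8 ≡ 1^2 = 1 (mod 114)
37^16 ≡ 1^2 = 1 (mod 114)
37^27 = 37^16 * 37^8 * 37^2 * 37^1 ≡ 1 * 1 * 1 * 37 (mod 114).
Accumulate the product:
1 * 1 = 1
1 * 1 = 1
1 * 37 = 37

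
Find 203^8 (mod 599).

494

203^1 ≡ 203 (mod 599)
203^2 ≡ 203^2 = 41209 ≡ 477 (mod 599)
203^4 ≡ 477^2 = 227529 ≡ 508 (mod 599)
203^8 ≡ 508^2 = 258064 ≡ 494 (mod 599)
So 203^8 ≡ 494 (mod 599).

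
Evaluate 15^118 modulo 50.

Compute successive squares:
118 in binary is 1110110, i.e. 118 = 64 + 32 + 16 + 4 + 2.
15^1 ≡ 15 (mod 50)
15^2 ≡ 15^2 = 225 ≡ 25 (mod 50)
15^4 ≡ 25^2 = 625 ≡ 25 (mod 50)
15^8 ≡ 25^2 = 625 ≡ 25 (mod 50)
15^16 ≡ 25^2 = 625 ≡ 25 (mod 50)
15^32 ≡ 25^2 = 625 ≡ 25 (mod 50)
15^64 ≡ 25^2 = 625 ≡ 25 (mod 50)
15^118 = 15^64 · 15^32 · 15^16 · 15^4 · 15^2 ≡ 25 · 25 · 25 · 25 · 25 (mod 50).
Accumulate the product:
25 · 25 = 625 ≡ 25
25 · 25 = 625 ≡ 25
25 · 25 = 625 ≡ 25
25 · 25 = 625 ≡ 25

25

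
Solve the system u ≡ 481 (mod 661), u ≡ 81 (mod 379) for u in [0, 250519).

173663

661⁻¹ mod 379: 661·168 ≡ 1 (mod 379), so 661⁻¹ ≡ 168.
u = 481 + 661·((81 − 481)·168 mod 379) = 481 + 661·262 = 173663.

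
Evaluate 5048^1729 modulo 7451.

342

Using repeated squaring:
1729 in binary is 11011000001, i.e. 1729 = 1024 + 512 + 128 + 64 + 1.
5048^1 ≡ 5048 (mod 7451)
5048^2 ≡ 5048^2 = 25482304 ≡ 7335 (mod 7451)
5048^4 ≡ 7335^2 = 53802225 ≡ 6005 (mod 7451)
5048^8 ≡ 6005^2 = 36060025 ≡ 4636 (mod 7451)
5048^16 ≡ 4636^2 = 21492496 ≡ 3812 (mod 7451)
5048^32 ≡ 3812^2 = 14531344 ≡ 1894 (mod 7451)
5048^64 ≡ 1894^2 = 3587236 ≡ 3305 (mod 7451)
5048^128 ≡ 3305^2 = 10923025 ≡ 7310 (mod 7451)
5048^256 ≡ 7310^2 = 53436100 ≡ 4979 (mod 7451)
5048^512 ≡ 4979^2 = 24790441 ≡ 964 (mod 7451)
5048^1024 ≡ 964^2 = 929296 ≡ 5372 (mod 7451)
5048^1729 = 5048^1024 × 5048^512 × 5048^128 × 5048^64 × 5048^1 ≡ 5372 × 964 × 7310 × 3305 × 5048 (mod 7451).
Accumulate the product:
5372 × 964 = 5178608 ≡ 163
163 × 7310 = 1191530 ≡ 6821
6821 × 3305 = 22543405 ≡ 4130
4130 × 5048 = 20848240 ≡ 342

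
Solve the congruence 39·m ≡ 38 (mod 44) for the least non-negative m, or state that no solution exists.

gcd(39, 44) = 1, so a unique solution mod 44 exists.
39⁻¹ ≡ 35 (mod 44).
m ≡ 35·38 ≡ 10 (mod 44).

10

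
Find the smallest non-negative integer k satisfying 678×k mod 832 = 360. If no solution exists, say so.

284

gcd(678, 832) = 2, and 2 | 360, so solutions exist.
Divide through by 2: 339×k ≡ 180 mod 416.
339⁻¹ ≡ 27 (mod 416).
k ≡ 27×180 ≡ 284 (mod 416).
The smallest non-negative solution is k = 284.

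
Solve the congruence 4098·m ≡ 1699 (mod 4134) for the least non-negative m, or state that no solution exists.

gcd(4098, 4134) = 6, and 6 does not divide 1699.
So the congruence has no solution.

no solution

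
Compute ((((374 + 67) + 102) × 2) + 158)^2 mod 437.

374 + 67 = 441 ≡ 4 (mod 437)
4 + 102 = 106
106 × 2 = 212
212 + 158 = 370
(370)^2 ≡ 119 (mod 437)

119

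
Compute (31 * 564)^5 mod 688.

31 * 564 = 17484 ≡ 284 (mod 688)
(284)^5 ≡ 304 (mod 688)

304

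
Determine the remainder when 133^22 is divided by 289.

168

Using repeated squaring:
133^1 ≡ 133 (mod 289)
133^2 ≡ 133^2 = 17689 ≡ 60 (mod 289)
133^4 ≡ 60^2 = 3600 ≡ 132 (mod 289)
133^8 ≡ 132^2 = 17424 ≡ 84 (mod 289)
133^16 ≡ 84^2 = 7056 ≡ 120 (mod 289)
133^22 = 133^16 * 133^4 * 133^2 ≡ 120 * 132 * 60 (mod 289).
Accumulate the product:
120 * 132 = 15840 ≡ 234
234 * 60 = 14040 ≡ 168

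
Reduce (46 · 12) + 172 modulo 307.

110

46 · 12 = 552 ≡ 245 (mod 307)
245 + 172 = 417 ≡ 110 (mod 307)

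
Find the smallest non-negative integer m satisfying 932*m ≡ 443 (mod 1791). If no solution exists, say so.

1705

gcd(932, 1791) = 1, so a unique solution mod 1791 exists.
932⁻¹ ≡ 1055 (mod 1791).
m ≡ 1055*443 ≡ 1705 (mod 1791).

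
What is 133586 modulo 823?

133586 = 162*823 + 260, so 133586 ≡ 260 (mod 823).

260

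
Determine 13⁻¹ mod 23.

23 = 1×13 + 10
13 = 1×10 + 3
10 = 3×3 + 1
3 = 3×1 + 0
gcd(13, 23) = 1, so the inverse exists.
Back-substitute for 1:
1 = 1×10 − 3×3
  = −3×13 + 4×10
  = 4×23 − 7×13
So 13⁻¹ ≡ −7 ≡ 16 (mod 23).

16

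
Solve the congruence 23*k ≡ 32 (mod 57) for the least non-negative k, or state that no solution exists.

gcd(23, 57) = 1, so a unique solution mod 57 exists.
23⁻¹ ≡ 5 (mod 57).
k ≡ 5*32 ≡ 46 (mod 57).

46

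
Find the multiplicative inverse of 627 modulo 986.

195

Run the extended Euclidean algorithm:
986 = 1×627 + 359
627 = 1×359 + 268
359 = 1×268 + 91
268 = 2×91 + 86
91 = 1×86 + 5
86 = 17×5 + 1
5 = 5×1 + 0
gcd(627, 986) = 1, so the inverse exists.
Bézout: 1 = −124×986 + 195×627.
So 627⁻¹ ≡ 195 (mod 986).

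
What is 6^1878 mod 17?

8

Using repeated squaring:
1878 in binary is 11101010110, i.e. 1878 = 1024 + 512 + 256 + 64 + 16 + 4 + 2.
6^1 ≡ 6 (mod 17)
6^2 ≡ 6^2 = 36 ≡ 2 (mod 17)
6^4 ≡ 2^2 = 4 (mod 17)
6^8 ≡ 4^2 = 16 (mod 17)
6^16 ≡ 16^2 = 256 ≡ 1 (mod 17)
6^32 ≡ 1^2 = 1 (mod 17)
6^64 ≡ 1^2 = 1 (mod 17)
6^128 ≡ 1^2 = 1 (mod 17)
6^256 ≡ 1^2 = 1 (mod 17)
6^512 ≡ 1^2 = 1 (mod 17)
6^1024 ≡ 1^2 = 1 (mod 17)
6^1878 = 6^1024 * 6^512 * 6^256 * 6^64 * 6^16 * 6^4 * 6^2 ≡ 1 * 1 * 1 * 1 * 1 * 4 * 2 (mod 17).
Accumulate the product:
1 * 1 = 1
1 * 1 = 1
1 * 1 = 1
1 * 1 = 1
1 * 4 = 4
4 * 2 = 8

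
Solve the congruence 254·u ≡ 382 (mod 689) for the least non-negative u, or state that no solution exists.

gcd(254, 689) = 1, so a unique solution mod 689 exists.
254⁻¹ ≡ 236 (mod 689).
u ≡ 236·382 ≡ 582 (mod 689).

582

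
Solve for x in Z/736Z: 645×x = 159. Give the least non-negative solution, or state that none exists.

435

gcd(645, 736) = 1, so a unique solution mod 736 exists.
645⁻¹ ≡ 461 (mod 736).
x ≡ 461×159 ≡ 435 (mod 736).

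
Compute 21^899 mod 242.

175

Using repeated squaring:
21^1 ≡ 21 (mod 242)
21^2 ≡ 21^2 = 441 ≡ 199 (mod 242)
21^4 ≡ 199^2 = 39601 ≡ 155 (mod 242)
21^8 ≡ 155^2 = 24025 ≡ 67 (mod 242)
21^16 ≡ 67^2 = 4489 ≡ 133 (mod 242)
21^32 ≡ 133^2 = 17689 ≡ 23 (mod 242)
21^64 ≡ 23^2 = 529 ≡ 45 (mod 242)
21^128 ≡ 45^2 = 2025 ≡ 89 (mod 242)
21^256 ≡ 89^2 = 7921 ≡ 177 (mod 242)
21^512 ≡ 177^2 = 31329 ≡ 111 (mod 242)
21^899 = 21^512 * 21^256 * 21^128 * 21^2 * 21^1 ≡ 111 * 177 * 89 * 199 * 21 (mod 242).
Accumulate the product:
111 * 177 = 19647 ≡ 45
45 * 89 = 4005 ≡ 133
133 * 199 = 26467 ≡ 89
89 * 21 = 1869 ≡ 175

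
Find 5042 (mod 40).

2

5042 = 126*40 + 2, so 5042 ≡ 2 (mod 40).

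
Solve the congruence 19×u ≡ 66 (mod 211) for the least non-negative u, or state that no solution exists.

gcd(19, 211) = 1, so a unique solution mod 211 exists.
19⁻¹ ≡ 100 (mod 211).
u ≡ 100×66 ≡ 59 (mod 211).

59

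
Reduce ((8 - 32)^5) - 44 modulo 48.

8 - 32 = -24 ≡ 24 (mod 48)
(24)^5 ≡ 0 (mod 48)
0 - 44 = -44 ≡ 4 (mod 48)

4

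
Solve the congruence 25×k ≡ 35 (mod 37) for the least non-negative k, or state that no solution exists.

31

gcd(25, 37) = 1, so a unique solution mod 37 exists.
25⁻¹ ≡ 3 (mod 37).
k ≡ 3×35 ≡ 31 (mod 37).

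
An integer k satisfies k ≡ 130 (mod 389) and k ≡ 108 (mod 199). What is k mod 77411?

389⁻¹ mod 199: 389×22 ≡ 1 (mod 199), so 389⁻¹ ≡ 22.
k = 130 + 389×((108 − 130)×22 mod 199) = 130 + 389×113 = 44087.

44087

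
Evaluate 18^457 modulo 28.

18^1 ≡ 18 (mod 28)
18^2 ≡ 18^2 = 324 ≡ 16 (mod 28)
18^4 ≡ 16^2 = 256 ≡ 4 (mod 28)
18^8 ≡ 4^2 = 16 (mod 28)
18^16 ≡ 16^2 = 256 ≡ 4 (mod 28)
18^32 ≡ 4^2 = 16 (mod 28)
18^64 ≡ 16^2 = 256 ≡ 4 (mod 28)
18^128 ≡ 4^2 = 16 (mod 28)
18^256 ≡ 16^2 = 256 ≡ 4 (mod 28)
18^457 = 18^256 · 18^128 · 18^64 · 18^8 · 18^1 ≡ 4 · 16 · 4 · 16 · 18 (mod 28).
Accumulate the product:
4 · 16 = 64 ≡ 8
8 · 4 = 32 ≡ 4
4 · 16 = 64 ≡ 8
8 · 18 = 144 ≡ 4

4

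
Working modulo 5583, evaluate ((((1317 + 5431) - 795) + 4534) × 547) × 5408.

1317 + 5431 = 6748 ≡ 1165 (mod 5583)
1165 - 795 = 370
370 + 4534 = 4904
4904 × 547 = 2682488 ≡ 2648 (mod 5583)
2648 × 5408 = 14320384 ≡ 5572 (mod 5583)

5572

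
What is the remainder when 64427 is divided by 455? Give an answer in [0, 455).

272

64427 = 141·455 + 272, so 64427 ≡ 272 (mod 455).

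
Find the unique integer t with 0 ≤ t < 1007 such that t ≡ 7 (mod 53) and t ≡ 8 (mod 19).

749

53⁻¹ mod 19: 53×14 ≡ 1 (mod 19), so 53⁻¹ ≡ 14.
t = 7 + 53×((8 − 7)×14 mod 19) = 7 + 53×14 = 749.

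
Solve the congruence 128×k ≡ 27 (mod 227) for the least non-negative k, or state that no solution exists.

41

gcd(128, 227) = 1, so a unique solution mod 227 exists.
128⁻¹ ≡ 94 (mod 227).
k ≡ 94×27 ≡ 41 (mod 227).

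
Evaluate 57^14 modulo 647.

14 in binary is 1110, i.e. 14 = 8 + 4 + 2.
57^1 ≡ 57 (mod 647)
57^2 ≡ 57^2 = 3249 ≡ 14 (mod 647)
57^4 ≡ 14^2 = 196 (mod 647)
57^8 ≡ 196^2 = 38416 ≡ 243 (mod 647)
57^14 = 57^8 · 57^4 · 57^2 ≡ 243 · 196 · 14 (mod 647).
Accumulate the product:
243 · 196 = 47628 ≡ 397
397 · 14 = 5558 ≡ 382

382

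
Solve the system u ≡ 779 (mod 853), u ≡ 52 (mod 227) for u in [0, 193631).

61342

853⁻¹ mod 227: 853·33 ≡ 1 (mod 227), so 853⁻¹ ≡ 33.
u = 779 + 853·((52 − 779)·33 mod 227) = 779 + 853·71 = 61342.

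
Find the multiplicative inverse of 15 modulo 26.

Run the extended Euclidean algorithm:
26 = 1·15 + 11
15 = 1·11 + 4
11 = 2·4 + 3
4 = 1·3 + 1
3 = 3·1 + 0
gcd(15, 26) = 1, so the inverse exists.
Back-substitute for 1:
1 = 1·4 − 1·3
  = −1·11 + 3·4
  = 3·15 − 4·11
  = −4·26 + 7·15
So 15⁻¹ ≡ 7 (mod 26).

7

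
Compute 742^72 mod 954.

424

Using repeated squaring:
72 in binary is 1001000, i.e. 72 = 64 + 8.
742^1 ≡ 742 (mod 954)
742^2 ≡ 742^2 = 550564 ≡ 106 (mod 954)
742^4 ≡ 106^2 = 11236 ≡ 742 (mod 954)
742^8 ≡ 742^2 = 550564 ≡ 106 (mod 954)
742^16 ≡ 106^2 = 11236 ≡ 742 (mod 954)
742^32 ≡ 742^2 = 550564 ≡ 106 (mod 954)
742^64 ≡ 106^2 = 11236 ≡ 742 (mod 954)
742^72 = 742^64 · 742^8 ≡ 742 · 106 (mod 954).
742 · 106 = 78652 ≡ 424 (mod 954).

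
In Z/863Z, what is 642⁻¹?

863 = 1×642 + 221
642 = 2×221 + 200
221 = 1×200 + 21
200 = 9×21 + 11
21 = 1×11 + 10
11 = 1×10 + 1
10 = 10×1 + 0
gcd(642, 863) = 1, so the inverse exists.
Bézout: 1 = −61×863 + 82×642.
So 642⁻¹ ≡ 82 (mod 863).

82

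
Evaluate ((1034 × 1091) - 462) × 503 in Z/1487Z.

1034 × 1091 = 1128094 ≡ 948 (mod 1487)
948 - 462 = 486
486 × 503 = 244458 ≡ 590 (mod 1487)

590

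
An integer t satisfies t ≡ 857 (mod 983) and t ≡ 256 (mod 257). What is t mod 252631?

983⁻¹ mod 257: 983*217 ≡ 1 (mod 257), so 983⁻¹ ≡ 217.
t = 857 + 983*((256 − 857)*217 mod 257) = 857 + 983*139 = 137494.

137494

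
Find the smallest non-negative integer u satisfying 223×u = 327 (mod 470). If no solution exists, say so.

gcd(223, 470) = 1, so a unique solution mod 470 exists.
223⁻¹ ≡ 137 (mod 470).
u ≡ 137×327 ≡ 149 (mod 470).

149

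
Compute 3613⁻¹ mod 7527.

7527 = 2·3613 + 301
3613 = 12·301 + 1
301 = 301·1 + 0
gcd(3613, 7527) = 1, so the inverse exists.
Back-substitute for 1:
1 = 1·3613 − 12·301
  = −12·7527 + 25·3613
So 3613⁻¹ ≡ 25 (mod 7527).

25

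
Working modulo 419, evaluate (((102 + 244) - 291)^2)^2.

102 + 244 = 346
346 - 291 = 55
(55)^2 ≡ 92 (mod 419)
(92)^2 ≡ 84 (mod 419)

84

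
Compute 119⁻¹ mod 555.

14

By the extended Euclidean algorithm:
555 = 4·119 + 79
119 = 1·79 + 40
79 = 1·40 + 39
40 = 1·39 + 1
39 = 39·1 + 0
gcd(119, 555) = 1, so the inverse exists.
Back-substitute for 1:
1 = 1·40 − 1·39
  = −1·79 + 2·40
  = 2·119 − 3·79
  = −3·555 + 14·119
So 119⁻¹ ≡ 14 (mod 555).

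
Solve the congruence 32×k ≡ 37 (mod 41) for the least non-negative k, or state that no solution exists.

5

gcd(32, 41) = 1, so a unique solution mod 41 exists.
32⁻¹ ≡ 9 (mod 41).
k ≡ 9×37 ≡ 5 (mod 41).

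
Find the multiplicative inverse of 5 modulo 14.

3

Run the extended Euclidean algorithm:
14 = 2*5 + 4
5 = 1*4 + 1
4 = 4*1 + 0
gcd(5, 14) = 1, so the inverse exists.
Bézout: 1 = −1*14 + 3*5.
So 5⁻¹ ≡ 3 (mod 14).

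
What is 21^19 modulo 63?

Using repeated squaring:
21^1 ≡ 21 (mod 63)
21^2 ≡ 21^2 = 441 ≡ 0 (mod 63)
21^4 ≡ 0^2 = 0 (mod 63)
21^8 ≡ 0^2 = 0 (mod 63)
21^16 ≡ 0^2 = 0 (mod 63)
21^19 = 21^16 * 21^2 * 21^1 ≡ 0 * 0 * 21 (mod 63).
Accumulate the product:
0 * 0 = 0
0 * 21 = 0

0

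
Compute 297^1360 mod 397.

Compute successive squares:
297^1 ≡ 297 (mod 397)
297^2 ≡ 297^2 = 88209 ≡ 75 (mod 397)
297^4 ≡ 75^2 = 5625 ≡ 67 (mod 397)
297^8 ≡ 67^2 = 4489 ≡ 122 (mod 397)
297^16 ≡ 122^2 = 14884 ≡ 195 (mod 397)
297^32 ≡ 195^2 = 38025 ≡ 310 (mod 397)
297^64 ≡ 310^2 = 96100 ≡ 26 (mod 397)
297^128 ≡ 26^2 = 676 ≡ 279 (mod 397)
297^256 ≡ 279^2 = 77841 ≡ 29 (mod 397)
297^512 ≡ 29^2 = 841 ≡ 47 (mod 397)
297^1024 ≡ 47^2 = 2209 ≡ 224 (mod 397)
297^1360 = 297^1024 × 297^256 × 297^64 × 297^16 ≡ 224 × 29 × 26 × 195 (mod 397).
Accumulate the product:
224 × 29 = 6496 ≡ 144
144 × 26 = 3744 ≡ 171
171 × 195 = 33345 ≡ 394

394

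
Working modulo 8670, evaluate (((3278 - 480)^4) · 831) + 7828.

2584

3278 - 480 = 2798
(2798)^4 ≡ 7756 (mod 8670)
7756 · 831 = 6445236 ≡ 3426 (mod 8670)
3426 + 7828 = 11254 ≡ 2584 (mod 8670)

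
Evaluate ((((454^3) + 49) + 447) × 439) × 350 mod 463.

99

(454)^3 ≡ 197 (mod 463)
197 + 49 = 246
246 + 447 = 693 ≡ 230 (mod 463)
230 × 439 = 100970 ≡ 36 (mod 463)
36 × 350 = 12600 ≡ 99 (mod 463)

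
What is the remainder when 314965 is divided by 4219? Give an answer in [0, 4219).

314965 = 74×4219 + 2759, so 314965 ≡ 2759 (mod 4219).

2759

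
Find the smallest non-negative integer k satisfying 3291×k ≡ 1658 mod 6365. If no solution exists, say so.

5383

gcd(3291, 6365) = 1, so a unique solution mod 6365 exists.
3291⁻¹ ≡ 176 (mod 6365).
k ≡ 176×1658 ≡ 5383 (mod 6365).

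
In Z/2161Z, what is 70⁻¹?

1204

By the extended Euclidean algorithm:
2161 = 30·70 + 61
70 = 1·61 + 9
61 = 6·9 + 7
9 = 1·7 + 2
7 = 3·2 + 1
2 = 2·1 + 0
gcd(70, 2161) = 1, so the inverse exists.
Bézout: 1 = 31·2161 − 957·70.
So 70⁻¹ ≡ −957 ≡ 1204 (mod 2161).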